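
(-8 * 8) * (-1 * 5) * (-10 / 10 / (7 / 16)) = -5120 / 7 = -731.43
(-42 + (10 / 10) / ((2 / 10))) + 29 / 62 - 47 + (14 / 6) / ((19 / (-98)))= -337735 / 3534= -95.57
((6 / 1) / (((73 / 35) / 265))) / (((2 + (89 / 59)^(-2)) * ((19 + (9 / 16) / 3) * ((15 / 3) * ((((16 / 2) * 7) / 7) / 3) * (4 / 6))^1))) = 88160730 / 48116417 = 1.83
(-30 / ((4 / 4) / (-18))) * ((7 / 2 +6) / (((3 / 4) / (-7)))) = -47880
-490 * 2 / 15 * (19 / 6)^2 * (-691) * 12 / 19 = 2573284 / 9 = 285920.44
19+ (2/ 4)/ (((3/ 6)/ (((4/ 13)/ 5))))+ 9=1824/ 65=28.06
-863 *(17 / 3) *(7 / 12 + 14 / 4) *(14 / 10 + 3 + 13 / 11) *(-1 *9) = 220695853 / 220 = 1003162.97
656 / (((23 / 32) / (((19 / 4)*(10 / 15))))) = 2890.20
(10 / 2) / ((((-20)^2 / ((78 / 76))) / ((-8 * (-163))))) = 6357 / 380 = 16.73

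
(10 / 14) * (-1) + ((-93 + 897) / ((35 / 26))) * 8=167207 / 35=4777.34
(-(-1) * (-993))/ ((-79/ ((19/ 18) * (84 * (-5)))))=-440230/ 79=-5572.53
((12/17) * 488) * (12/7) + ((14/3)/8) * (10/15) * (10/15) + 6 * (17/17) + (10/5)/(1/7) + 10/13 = 25543811/41769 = 611.55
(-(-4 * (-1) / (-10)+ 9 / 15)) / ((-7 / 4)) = 4 / 35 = 0.11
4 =4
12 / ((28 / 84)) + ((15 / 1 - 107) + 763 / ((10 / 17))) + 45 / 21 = 87027 / 70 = 1243.24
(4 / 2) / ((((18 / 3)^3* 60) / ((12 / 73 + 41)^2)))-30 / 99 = -3155225 / 75970224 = -0.04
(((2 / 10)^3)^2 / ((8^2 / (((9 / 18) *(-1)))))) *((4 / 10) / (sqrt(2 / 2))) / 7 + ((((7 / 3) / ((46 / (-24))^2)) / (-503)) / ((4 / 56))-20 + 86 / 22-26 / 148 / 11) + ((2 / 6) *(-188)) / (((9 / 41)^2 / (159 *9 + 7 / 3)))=-1864104.46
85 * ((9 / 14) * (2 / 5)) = 153 / 7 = 21.86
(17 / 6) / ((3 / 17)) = 289 / 18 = 16.06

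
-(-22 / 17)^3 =10648 / 4913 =2.17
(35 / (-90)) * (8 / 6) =-14 / 27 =-0.52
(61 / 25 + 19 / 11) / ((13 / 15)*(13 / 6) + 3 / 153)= 350676 / 159665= 2.20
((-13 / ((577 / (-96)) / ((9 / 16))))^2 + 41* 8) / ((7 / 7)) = 109693516 / 332929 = 329.48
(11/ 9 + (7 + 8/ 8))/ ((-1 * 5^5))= -83/ 28125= -0.00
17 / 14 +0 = 17 / 14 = 1.21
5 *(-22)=-110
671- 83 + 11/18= 10595/18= 588.61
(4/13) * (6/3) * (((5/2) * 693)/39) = 4620/169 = 27.34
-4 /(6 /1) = -0.67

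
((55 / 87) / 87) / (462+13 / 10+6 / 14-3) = 3850 / 244107819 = 0.00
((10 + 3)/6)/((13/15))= 5/2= 2.50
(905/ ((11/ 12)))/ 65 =2172/ 143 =15.19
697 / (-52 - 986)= -697 / 1038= -0.67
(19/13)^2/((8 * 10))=361/13520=0.03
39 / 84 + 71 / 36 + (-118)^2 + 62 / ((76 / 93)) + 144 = 16933127 / 1197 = 14146.30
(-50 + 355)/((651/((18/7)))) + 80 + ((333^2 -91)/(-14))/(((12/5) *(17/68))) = -59737865/4557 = -13109.03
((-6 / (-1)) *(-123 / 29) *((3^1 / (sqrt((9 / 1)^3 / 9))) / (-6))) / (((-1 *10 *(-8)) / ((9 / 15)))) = 123 / 11600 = 0.01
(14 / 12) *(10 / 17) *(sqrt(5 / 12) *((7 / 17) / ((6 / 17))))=245 *sqrt(15) / 1836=0.52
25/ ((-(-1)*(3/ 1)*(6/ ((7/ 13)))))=175/ 234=0.75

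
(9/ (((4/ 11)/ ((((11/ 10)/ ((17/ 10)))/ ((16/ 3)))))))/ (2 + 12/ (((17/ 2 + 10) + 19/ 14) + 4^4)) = 6308577/ 4293248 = 1.47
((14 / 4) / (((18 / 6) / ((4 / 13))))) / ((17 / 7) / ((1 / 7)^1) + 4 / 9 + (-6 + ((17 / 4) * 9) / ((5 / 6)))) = 420 / 67093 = 0.01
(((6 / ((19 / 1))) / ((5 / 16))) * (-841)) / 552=-3364 / 2185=-1.54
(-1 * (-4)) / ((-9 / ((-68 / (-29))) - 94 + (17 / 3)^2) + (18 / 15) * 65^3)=0.00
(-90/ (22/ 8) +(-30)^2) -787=883/ 11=80.27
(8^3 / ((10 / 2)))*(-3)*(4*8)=-9830.40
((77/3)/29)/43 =77/3741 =0.02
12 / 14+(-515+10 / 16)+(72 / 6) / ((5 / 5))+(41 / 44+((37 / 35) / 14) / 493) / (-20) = -501.56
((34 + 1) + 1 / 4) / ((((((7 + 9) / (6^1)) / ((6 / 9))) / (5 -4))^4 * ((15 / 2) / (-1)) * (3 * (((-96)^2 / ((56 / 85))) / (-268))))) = 22043 / 188006400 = 0.00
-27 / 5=-5.40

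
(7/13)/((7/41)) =3.15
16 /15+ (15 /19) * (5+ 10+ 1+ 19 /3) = 5329 /285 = 18.70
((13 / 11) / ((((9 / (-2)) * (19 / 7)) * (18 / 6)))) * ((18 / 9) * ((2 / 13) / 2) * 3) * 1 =-28 / 1881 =-0.01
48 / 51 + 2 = 50 / 17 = 2.94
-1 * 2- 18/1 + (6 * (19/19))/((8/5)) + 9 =-29/4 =-7.25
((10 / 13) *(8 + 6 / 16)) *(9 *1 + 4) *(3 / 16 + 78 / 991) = 1414035 / 63424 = 22.29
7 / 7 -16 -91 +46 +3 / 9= -179 / 3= -59.67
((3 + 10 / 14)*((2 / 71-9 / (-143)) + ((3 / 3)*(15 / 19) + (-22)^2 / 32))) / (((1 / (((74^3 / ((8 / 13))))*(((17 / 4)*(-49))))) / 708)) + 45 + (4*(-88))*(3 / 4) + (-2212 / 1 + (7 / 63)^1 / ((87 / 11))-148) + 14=-5771829724056.35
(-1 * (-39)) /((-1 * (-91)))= 0.43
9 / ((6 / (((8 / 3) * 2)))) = 8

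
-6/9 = -2/3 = -0.67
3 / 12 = 1 / 4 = 0.25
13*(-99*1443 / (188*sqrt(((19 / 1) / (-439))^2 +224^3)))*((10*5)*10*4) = -27176163300*sqrt(2166073033065) / 6787028836937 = -5893.12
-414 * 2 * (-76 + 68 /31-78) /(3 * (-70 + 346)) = 4706 /31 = 151.81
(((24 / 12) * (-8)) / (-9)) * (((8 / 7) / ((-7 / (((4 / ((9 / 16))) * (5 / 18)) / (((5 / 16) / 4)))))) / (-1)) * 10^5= 26214400000 / 35721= 733865.23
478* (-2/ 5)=-956/ 5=-191.20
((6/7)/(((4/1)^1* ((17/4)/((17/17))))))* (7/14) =0.03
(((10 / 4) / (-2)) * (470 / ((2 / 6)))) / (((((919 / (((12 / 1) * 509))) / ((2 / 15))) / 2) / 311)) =-892806360 / 919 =-971497.67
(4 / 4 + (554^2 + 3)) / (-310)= -30692 / 31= -990.06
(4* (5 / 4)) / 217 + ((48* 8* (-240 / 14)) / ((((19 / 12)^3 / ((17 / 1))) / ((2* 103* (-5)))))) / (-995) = -1234911006025 / 42313171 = -29185.03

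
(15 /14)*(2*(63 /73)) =135 /73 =1.85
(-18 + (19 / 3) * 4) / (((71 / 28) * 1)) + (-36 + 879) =180175 / 213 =845.89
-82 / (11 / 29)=-2378 / 11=-216.18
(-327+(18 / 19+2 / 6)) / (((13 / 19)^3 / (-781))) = 5234516606 / 6591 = 794191.57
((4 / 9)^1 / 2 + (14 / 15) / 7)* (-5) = -16 / 9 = -1.78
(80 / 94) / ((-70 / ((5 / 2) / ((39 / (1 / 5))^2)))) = -2 / 2502045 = -0.00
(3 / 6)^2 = 1 / 4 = 0.25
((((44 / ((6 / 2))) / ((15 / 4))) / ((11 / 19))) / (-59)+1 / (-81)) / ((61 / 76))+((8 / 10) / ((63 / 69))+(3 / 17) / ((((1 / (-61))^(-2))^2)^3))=5420363712080979857301069283 / 7547654580160057729116555105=0.72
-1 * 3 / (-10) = 3 / 10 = 0.30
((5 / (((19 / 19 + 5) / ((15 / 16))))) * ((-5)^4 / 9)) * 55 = 859375 / 288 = 2983.94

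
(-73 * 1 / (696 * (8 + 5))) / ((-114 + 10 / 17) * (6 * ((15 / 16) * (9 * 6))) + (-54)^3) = 1241 / 29519262864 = 0.00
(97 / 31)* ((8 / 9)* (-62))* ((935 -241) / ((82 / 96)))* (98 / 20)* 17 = -7177714432 / 615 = -11671080.38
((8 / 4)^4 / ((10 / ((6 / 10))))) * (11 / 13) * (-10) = -528 / 65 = -8.12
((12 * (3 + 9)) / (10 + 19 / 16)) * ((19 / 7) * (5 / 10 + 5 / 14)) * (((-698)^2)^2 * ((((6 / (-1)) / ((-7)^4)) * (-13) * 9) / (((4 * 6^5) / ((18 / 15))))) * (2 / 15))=5628463794350592 / 526479275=10690760.42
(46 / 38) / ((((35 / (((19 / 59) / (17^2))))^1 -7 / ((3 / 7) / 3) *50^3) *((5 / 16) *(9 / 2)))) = -0.00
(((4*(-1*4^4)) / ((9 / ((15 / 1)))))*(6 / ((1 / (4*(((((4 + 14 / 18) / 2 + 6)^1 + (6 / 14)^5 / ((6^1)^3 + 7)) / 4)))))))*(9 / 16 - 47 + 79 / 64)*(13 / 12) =425693627087300 / 101194947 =4206668.81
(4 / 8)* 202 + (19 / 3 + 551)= 1975 / 3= 658.33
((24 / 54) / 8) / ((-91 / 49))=-0.03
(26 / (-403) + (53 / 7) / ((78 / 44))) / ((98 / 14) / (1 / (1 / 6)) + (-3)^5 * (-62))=71200 / 255026863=0.00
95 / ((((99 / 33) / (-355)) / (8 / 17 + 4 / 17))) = -134900 / 17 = -7935.29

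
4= 4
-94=-94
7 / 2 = 3.50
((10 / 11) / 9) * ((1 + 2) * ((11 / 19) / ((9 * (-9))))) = -10 / 4617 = -0.00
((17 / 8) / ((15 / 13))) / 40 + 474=2275421 / 4800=474.05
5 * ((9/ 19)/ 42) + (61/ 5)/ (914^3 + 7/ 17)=0.06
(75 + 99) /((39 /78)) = 348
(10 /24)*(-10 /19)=-25 /114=-0.22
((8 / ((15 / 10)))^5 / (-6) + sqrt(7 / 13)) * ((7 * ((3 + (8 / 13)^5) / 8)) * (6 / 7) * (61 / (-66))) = 1538.01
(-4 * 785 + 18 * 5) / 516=-1525 / 258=-5.91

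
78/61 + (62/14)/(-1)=-1345/427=-3.15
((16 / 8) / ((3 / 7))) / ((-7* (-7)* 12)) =1 / 126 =0.01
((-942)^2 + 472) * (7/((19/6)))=37289112/19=1962584.84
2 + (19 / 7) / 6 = 103 / 42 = 2.45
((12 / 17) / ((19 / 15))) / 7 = 180 / 2261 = 0.08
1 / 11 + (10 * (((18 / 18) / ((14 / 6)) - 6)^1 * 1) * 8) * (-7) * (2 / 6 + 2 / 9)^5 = 35769683 / 216513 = 165.21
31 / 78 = 0.40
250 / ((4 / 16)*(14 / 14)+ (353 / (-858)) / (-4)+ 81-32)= 858000 / 169379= 5.07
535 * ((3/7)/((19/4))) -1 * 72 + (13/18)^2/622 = -635999891/26803224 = -23.73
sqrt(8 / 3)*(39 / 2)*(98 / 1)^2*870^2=94500478800*sqrt(6)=231477953508.70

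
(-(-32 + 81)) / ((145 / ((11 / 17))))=-539 / 2465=-0.22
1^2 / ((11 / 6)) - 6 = -60 / 11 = -5.45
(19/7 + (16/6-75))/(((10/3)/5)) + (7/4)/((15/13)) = -43223/420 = -102.91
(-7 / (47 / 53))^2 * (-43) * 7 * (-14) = 580019174 / 2209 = 262570.93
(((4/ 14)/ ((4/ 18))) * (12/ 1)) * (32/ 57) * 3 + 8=4520/ 133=33.98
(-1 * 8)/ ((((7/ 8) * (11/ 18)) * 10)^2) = -41472/ 148225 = -0.28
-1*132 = -132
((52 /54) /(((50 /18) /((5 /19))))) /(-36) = -13 /5130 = -0.00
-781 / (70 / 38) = -14839 / 35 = -423.97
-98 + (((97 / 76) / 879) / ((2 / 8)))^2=-27334483889 / 278923401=-98.00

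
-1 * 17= -17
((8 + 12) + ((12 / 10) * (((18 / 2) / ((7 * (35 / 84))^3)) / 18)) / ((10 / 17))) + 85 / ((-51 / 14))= -10586558 / 3215625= -3.29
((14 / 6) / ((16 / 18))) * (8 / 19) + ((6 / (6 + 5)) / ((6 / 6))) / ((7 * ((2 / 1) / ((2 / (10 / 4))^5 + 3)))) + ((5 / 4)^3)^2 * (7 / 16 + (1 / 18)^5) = 102751996104031429 / 35384806195200000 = 2.90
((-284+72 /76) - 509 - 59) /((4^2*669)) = -0.08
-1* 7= -7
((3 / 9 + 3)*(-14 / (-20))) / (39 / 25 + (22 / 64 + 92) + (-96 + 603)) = 5600 / 1442169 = 0.00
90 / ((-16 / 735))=-33075 / 8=-4134.38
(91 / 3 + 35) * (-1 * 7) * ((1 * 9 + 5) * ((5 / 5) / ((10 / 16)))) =-153664 / 15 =-10244.27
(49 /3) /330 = 49 /990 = 0.05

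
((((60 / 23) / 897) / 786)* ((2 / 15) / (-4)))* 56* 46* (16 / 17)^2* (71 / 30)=-1017856 / 1528178535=-0.00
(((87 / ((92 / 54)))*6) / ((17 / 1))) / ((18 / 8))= 3132 / 391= 8.01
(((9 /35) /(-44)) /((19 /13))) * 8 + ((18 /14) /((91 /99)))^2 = 816041367 /424028605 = 1.92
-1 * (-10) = 10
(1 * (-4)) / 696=-1 / 174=-0.01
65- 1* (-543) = 608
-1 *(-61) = 61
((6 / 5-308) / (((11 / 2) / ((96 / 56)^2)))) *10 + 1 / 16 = -14136805 / 8624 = -1639.24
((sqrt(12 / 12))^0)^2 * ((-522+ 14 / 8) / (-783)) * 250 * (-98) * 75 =-318653125 / 261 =-1220893.20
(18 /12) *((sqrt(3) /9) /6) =0.05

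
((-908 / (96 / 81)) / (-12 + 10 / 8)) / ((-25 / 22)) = -67419 / 1075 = -62.72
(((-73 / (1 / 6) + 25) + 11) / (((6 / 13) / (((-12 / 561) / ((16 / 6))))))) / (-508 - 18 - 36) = -2613 / 210188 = -0.01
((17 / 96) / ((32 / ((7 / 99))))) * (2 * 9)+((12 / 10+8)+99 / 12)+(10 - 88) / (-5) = 33.06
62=62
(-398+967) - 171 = 398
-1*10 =-10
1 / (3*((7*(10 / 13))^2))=169 / 14700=0.01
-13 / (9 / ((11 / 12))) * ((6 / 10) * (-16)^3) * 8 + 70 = 1174606 / 45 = 26102.36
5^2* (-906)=-22650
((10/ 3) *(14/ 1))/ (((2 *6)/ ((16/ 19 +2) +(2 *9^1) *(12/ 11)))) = 18270/ 209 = 87.42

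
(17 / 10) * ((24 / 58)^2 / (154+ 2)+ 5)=929509 / 109330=8.50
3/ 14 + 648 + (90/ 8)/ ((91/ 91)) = 18465/ 28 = 659.46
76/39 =1.95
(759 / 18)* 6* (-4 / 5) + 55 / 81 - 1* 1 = -82102 / 405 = -202.72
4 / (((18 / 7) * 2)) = 7 / 9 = 0.78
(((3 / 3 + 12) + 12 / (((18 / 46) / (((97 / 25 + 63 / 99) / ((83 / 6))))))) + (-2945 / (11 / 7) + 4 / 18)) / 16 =-190106099 / 1643400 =-115.68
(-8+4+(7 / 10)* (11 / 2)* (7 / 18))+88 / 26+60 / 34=210559 / 79560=2.65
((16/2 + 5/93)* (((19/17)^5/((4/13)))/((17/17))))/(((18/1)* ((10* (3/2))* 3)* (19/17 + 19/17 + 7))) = 0.01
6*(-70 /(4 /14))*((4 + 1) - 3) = -2940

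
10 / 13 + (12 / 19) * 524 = 81934 / 247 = 331.72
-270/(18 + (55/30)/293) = -94932/6331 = -14.99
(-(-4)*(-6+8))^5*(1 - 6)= -163840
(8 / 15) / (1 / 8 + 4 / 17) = 1088 / 735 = 1.48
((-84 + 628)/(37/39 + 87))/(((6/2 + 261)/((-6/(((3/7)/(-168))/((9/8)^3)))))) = 483327/6160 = 78.46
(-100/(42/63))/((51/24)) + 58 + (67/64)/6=-81037/6528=-12.41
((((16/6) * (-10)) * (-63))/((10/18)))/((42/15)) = 1080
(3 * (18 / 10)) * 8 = 216 / 5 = 43.20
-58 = -58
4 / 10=2 / 5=0.40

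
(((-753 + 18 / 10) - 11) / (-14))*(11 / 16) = 41921 / 1120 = 37.43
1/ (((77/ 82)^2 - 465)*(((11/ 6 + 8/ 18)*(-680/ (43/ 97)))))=15867/ 25730427095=0.00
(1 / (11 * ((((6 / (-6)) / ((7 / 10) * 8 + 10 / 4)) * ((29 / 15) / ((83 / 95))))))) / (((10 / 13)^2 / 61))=-207922221 / 6061000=-34.30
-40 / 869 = -0.05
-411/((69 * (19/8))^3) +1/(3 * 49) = 246923303/36802972773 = 0.01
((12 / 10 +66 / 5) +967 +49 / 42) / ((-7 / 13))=-54743 / 30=-1824.77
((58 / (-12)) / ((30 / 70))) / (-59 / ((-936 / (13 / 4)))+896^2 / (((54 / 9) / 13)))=-3248 / 500957243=-0.00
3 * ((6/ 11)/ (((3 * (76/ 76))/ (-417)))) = -2502/ 11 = -227.45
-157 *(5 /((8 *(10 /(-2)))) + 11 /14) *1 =-103.73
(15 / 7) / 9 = 5 / 21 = 0.24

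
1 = 1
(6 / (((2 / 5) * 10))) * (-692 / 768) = -1.35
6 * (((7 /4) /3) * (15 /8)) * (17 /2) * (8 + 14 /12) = 32725 /64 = 511.33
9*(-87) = -783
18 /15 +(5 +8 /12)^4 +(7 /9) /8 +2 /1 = 3351523 /3240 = 1034.42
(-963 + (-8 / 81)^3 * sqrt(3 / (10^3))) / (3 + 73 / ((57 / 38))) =-2889 / 155 - 128 * sqrt(30) / 686444625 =-18.64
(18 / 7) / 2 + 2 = 23 / 7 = 3.29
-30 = -30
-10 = -10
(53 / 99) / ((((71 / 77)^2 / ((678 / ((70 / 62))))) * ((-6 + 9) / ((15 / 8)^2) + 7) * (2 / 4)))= 9223060 / 95779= 96.30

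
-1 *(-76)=76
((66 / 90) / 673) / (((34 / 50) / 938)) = 51590 / 34323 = 1.50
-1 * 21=-21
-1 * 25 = -25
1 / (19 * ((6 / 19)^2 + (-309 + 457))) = 19 / 53464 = 0.00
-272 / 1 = -272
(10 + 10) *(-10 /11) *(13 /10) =-260 /11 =-23.64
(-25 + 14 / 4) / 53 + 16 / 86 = -0.22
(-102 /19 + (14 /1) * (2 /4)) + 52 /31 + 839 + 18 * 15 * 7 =1609330 /589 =2732.31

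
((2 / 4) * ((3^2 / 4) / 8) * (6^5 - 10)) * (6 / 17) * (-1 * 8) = -3083.56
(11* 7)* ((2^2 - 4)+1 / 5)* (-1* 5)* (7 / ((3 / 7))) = -3773 / 3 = -1257.67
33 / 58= 0.57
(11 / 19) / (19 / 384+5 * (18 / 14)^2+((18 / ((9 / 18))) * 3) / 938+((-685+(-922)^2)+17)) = 13867392 / 20346066303499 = 0.00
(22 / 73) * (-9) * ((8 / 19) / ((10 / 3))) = -2376 / 6935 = -0.34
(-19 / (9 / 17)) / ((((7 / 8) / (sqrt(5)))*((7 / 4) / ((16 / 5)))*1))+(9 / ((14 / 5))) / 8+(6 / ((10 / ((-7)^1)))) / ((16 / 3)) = -165376*sqrt(5) / 2205-27 / 70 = -168.09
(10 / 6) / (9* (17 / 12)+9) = 20 / 261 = 0.08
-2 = -2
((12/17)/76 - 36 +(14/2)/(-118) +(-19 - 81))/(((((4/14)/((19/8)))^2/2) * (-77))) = 244.18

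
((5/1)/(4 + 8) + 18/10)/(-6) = -133/360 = -0.37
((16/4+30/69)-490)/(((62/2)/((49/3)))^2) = -26814368/198927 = -134.80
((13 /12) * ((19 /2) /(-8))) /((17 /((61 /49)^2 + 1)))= -756067 /3918432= -0.19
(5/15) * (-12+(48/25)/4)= -96/25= -3.84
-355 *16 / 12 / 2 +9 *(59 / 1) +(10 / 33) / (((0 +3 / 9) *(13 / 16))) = 126749 / 429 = 295.45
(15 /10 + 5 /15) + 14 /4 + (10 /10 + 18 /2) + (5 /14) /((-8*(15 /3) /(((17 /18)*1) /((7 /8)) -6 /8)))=432685 /28224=15.33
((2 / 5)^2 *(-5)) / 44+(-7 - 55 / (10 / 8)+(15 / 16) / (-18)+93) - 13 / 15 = 72271 / 1760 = 41.06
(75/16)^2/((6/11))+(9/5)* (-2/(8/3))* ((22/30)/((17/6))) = 8689593/217600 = 39.93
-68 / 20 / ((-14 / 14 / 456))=7752 / 5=1550.40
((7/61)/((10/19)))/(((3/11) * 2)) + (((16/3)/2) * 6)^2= 938423/3660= 256.40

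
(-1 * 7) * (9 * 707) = -44541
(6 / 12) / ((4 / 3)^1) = 0.38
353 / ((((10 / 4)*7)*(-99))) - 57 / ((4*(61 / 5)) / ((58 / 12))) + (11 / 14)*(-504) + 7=-667658483 / 1690920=-394.85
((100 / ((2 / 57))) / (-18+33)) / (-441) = -190 / 441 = -0.43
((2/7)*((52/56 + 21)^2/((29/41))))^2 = 14932111195681/395771236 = 37729.15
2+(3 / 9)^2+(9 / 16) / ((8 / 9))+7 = 11225 / 1152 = 9.74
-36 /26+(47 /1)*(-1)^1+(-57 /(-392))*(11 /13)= -245941 /5096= -48.26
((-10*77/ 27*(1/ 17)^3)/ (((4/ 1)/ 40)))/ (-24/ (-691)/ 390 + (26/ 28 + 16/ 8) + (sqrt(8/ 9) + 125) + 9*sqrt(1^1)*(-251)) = 6089191047940000*sqrt(2)/ 714605828522021837929233 + 6488250261546053000/ 238201942840673945976411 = 0.00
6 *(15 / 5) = 18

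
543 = 543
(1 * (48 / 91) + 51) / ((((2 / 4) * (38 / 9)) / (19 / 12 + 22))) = 3980961 / 6916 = 575.62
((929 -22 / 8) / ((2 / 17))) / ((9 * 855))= 221 / 216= 1.02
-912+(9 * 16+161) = -607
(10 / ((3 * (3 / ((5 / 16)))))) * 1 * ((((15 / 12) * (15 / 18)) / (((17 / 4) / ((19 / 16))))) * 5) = 59375 / 117504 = 0.51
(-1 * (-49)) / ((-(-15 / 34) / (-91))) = -151606 / 15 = -10107.07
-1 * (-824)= 824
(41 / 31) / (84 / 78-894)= -533 / 359848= -0.00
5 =5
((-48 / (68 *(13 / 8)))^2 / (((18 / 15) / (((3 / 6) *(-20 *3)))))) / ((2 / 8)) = -921600 / 48841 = -18.87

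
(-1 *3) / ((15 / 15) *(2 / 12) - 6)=18 / 35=0.51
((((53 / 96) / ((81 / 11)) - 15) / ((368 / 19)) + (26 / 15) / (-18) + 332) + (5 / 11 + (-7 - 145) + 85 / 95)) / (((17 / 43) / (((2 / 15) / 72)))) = 23207249700931 / 27451307980800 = 0.85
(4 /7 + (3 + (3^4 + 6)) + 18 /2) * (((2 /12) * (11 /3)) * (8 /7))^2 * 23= 31036016 /27783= 1117.09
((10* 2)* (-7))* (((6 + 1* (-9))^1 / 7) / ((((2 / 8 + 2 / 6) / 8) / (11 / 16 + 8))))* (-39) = -278794.29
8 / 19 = 0.42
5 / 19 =0.26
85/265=17/53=0.32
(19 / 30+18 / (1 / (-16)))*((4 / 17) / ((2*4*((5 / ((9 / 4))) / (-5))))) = 25863 / 1360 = 19.02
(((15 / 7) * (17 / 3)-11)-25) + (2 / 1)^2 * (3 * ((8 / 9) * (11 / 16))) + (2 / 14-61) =-1625 / 21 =-77.38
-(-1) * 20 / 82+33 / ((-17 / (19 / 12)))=-7889 / 2788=-2.83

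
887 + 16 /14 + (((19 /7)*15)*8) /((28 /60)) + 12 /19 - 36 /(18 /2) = 1473525 /931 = 1582.73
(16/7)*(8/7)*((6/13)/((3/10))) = 2560/637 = 4.02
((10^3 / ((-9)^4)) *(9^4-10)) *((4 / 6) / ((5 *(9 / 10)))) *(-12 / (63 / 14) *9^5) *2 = -419264000 / 9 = -46584888.89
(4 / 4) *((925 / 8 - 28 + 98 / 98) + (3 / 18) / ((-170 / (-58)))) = 180911 / 2040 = 88.68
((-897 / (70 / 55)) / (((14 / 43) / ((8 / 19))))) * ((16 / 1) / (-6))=2430.54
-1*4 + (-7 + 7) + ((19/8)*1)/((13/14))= -75/52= -1.44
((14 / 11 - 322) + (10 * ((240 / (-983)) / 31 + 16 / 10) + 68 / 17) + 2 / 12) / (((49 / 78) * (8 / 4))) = -239.28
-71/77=-0.92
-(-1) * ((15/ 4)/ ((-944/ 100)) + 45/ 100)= 249/ 4720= 0.05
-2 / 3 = -0.67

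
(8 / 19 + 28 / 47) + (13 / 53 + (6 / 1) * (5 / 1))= 1479603 / 47329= 31.26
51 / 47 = 1.09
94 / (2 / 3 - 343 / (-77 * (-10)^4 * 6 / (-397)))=62040000 / 420547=147.52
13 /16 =0.81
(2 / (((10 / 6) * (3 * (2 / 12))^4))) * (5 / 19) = 96 / 19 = 5.05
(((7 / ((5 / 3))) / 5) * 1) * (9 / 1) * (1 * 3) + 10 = 817 / 25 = 32.68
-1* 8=-8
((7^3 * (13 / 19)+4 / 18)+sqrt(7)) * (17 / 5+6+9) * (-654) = -805629464 / 285- 60168 * sqrt(7) / 5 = -2858607.96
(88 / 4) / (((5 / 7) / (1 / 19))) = 154 / 95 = 1.62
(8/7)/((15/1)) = 8/105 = 0.08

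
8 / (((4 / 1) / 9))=18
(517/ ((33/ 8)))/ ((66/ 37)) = 6956/ 99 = 70.26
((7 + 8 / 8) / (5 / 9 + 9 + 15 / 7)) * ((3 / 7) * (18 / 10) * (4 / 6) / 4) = 324 / 3685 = 0.09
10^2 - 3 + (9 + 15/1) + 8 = 129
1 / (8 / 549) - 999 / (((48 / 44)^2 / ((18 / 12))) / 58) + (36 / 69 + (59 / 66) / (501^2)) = -222399311793649 / 3048156144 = -72961.92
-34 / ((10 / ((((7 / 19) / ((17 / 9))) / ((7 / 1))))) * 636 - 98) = -51 / 342233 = -0.00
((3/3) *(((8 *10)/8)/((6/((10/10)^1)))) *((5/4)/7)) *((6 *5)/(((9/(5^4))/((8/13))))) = 312500/819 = 381.56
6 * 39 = 234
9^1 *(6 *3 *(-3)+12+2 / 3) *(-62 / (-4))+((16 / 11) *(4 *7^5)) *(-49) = -52770178 / 11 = -4797288.91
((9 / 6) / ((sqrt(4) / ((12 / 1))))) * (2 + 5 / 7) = 171 / 7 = 24.43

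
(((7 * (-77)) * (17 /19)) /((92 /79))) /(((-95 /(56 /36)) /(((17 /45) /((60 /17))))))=1464403171 /2017629000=0.73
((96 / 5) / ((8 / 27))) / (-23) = -324 / 115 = -2.82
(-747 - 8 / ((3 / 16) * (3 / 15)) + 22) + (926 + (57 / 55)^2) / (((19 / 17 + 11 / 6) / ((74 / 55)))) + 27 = -488.65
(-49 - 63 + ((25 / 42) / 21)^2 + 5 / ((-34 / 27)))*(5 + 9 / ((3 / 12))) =-62880328181 / 13224708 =-4754.76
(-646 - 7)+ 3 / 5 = -3262 / 5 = -652.40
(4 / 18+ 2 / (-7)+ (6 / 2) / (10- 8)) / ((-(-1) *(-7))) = -181 / 882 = -0.21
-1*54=-54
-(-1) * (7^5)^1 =16807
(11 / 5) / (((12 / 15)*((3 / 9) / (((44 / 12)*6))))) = 181.50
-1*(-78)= 78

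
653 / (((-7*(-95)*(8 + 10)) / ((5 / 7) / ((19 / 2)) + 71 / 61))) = 729401 / 10790290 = 0.07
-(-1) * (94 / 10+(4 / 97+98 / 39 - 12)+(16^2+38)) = 5560141 / 18915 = 293.95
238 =238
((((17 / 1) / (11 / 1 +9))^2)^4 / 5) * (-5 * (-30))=20927272323 / 2560000000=8.17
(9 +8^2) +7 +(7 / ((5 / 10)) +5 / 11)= 1039 / 11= 94.45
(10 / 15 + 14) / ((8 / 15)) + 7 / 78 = 1076 / 39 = 27.59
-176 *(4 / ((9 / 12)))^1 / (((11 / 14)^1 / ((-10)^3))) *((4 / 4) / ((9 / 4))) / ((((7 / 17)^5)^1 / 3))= 2907867136000 / 21609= 134567408.76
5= 5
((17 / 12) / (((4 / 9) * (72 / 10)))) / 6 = 0.07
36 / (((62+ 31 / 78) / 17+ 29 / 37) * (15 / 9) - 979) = -0.04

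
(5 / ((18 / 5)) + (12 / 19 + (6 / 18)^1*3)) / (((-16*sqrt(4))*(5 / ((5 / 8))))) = -1033 / 87552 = -0.01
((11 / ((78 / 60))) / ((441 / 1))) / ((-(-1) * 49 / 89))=9790 / 280917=0.03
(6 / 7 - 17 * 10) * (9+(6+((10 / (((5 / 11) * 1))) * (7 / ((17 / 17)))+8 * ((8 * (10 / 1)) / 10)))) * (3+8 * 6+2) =-14621216 / 7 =-2088745.14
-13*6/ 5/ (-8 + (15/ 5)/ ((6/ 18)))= -78/ 5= -15.60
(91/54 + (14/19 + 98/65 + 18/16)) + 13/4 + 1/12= 2237597/266760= 8.39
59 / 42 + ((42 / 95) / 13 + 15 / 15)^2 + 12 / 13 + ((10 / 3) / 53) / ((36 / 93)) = 18127484656 / 5092726275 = 3.56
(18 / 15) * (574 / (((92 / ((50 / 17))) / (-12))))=-103320 / 391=-264.25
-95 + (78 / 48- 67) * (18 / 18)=-160.38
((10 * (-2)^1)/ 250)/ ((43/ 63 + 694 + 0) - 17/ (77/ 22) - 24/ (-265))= -6678/ 57590735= -0.00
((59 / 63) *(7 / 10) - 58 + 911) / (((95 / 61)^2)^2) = 1063762118189 / 7330556250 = 145.11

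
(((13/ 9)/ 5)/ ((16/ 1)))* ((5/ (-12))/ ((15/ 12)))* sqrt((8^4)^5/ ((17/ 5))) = -872415232* sqrt(85)/ 2295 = -3504693.25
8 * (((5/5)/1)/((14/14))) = 8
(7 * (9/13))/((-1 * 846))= -7/1222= -0.01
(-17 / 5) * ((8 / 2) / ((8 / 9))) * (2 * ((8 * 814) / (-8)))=124542 / 5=24908.40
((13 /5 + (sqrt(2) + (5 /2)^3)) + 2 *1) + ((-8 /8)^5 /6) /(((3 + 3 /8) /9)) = 21.19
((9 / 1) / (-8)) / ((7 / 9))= -1.45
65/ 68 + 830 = 56505/ 68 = 830.96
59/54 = 1.09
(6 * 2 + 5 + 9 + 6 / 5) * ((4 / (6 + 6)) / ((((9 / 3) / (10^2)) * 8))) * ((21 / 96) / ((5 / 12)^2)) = 47.60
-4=-4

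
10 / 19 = 0.53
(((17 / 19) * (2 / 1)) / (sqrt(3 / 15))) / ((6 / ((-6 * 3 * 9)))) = -918 * sqrt(5) / 19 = -108.04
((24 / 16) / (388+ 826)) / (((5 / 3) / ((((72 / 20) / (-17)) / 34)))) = -81 / 17542300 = -0.00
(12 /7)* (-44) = -528 /7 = -75.43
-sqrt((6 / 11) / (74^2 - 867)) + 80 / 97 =80 / 97 - sqrt(2514) / 4609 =0.81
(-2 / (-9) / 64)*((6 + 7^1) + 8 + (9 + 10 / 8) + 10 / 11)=1415 / 12672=0.11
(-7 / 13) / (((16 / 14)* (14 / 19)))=-0.64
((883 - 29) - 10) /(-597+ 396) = -844 /201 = -4.20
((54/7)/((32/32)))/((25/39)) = 2106/175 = 12.03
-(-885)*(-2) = -1770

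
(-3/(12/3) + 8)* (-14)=-203/2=-101.50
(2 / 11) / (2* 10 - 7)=2 / 143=0.01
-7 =-7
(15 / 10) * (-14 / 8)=-21 / 8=-2.62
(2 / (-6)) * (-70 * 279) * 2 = 13020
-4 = -4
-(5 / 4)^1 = -5 / 4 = -1.25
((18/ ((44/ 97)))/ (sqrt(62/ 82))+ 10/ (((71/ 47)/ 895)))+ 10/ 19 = 873 * sqrt(1271)/ 682+ 7993060/ 1349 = 5970.81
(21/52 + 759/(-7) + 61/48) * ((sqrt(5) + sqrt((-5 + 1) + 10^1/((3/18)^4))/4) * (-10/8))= 2331505 * sqrt(5)/17472 + 2331505 * sqrt(3239)/34944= 4095.64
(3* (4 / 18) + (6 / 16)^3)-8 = -11183 / 1536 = -7.28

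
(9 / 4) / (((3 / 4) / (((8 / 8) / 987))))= 1 / 329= 0.00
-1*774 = -774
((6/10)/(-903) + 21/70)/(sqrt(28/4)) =901 * sqrt(7)/21070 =0.11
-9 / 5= -1.80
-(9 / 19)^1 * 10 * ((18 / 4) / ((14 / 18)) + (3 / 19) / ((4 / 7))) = -28.71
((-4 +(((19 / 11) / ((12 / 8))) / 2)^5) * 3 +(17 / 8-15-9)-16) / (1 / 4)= -5185198477 / 26090262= -198.74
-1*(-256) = 256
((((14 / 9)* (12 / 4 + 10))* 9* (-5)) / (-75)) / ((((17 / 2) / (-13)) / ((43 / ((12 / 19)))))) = -966511 / 765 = -1263.41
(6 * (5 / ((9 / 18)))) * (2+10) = 720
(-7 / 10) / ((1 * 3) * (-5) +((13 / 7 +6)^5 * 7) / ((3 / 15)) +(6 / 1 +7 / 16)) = -134456 / 201312105315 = -0.00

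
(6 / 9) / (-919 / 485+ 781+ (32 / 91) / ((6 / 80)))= 44135 / 51889109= 0.00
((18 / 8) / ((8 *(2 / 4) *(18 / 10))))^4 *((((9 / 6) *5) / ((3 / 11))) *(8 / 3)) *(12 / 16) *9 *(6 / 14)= 928125 / 458752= 2.02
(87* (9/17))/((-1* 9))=-87/17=-5.12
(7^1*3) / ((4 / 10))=105 / 2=52.50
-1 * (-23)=23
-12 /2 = -6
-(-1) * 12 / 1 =12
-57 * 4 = -228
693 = 693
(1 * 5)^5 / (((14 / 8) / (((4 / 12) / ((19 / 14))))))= 25000 / 57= 438.60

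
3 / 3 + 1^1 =2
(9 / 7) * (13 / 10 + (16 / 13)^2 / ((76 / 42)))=617607 / 224770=2.75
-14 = -14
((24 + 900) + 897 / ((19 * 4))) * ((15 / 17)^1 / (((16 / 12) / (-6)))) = -3715.69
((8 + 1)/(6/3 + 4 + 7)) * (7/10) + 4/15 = 293/390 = 0.75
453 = 453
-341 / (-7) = 341 / 7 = 48.71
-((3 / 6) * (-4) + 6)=-4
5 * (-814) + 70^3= 338930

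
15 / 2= 7.50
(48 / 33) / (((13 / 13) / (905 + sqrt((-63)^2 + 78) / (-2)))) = 14480 / 11 - 8 * sqrt(4047) / 11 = 1270.10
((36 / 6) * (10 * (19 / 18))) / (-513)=-10 / 81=-0.12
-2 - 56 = -58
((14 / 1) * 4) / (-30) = -28 / 15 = -1.87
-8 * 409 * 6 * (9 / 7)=-25241.14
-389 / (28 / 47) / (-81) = 18283 / 2268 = 8.06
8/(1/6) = 48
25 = 25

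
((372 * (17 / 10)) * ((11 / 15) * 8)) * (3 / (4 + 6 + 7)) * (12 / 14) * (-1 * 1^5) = -98208 / 175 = -561.19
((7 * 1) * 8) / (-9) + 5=-11 / 9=-1.22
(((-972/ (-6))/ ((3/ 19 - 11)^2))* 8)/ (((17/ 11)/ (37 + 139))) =226442304/ 180353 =1255.55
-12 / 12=-1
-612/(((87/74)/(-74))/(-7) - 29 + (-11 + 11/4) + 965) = -0.66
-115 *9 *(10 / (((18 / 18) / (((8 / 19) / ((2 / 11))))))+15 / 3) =-553725 / 19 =-29143.42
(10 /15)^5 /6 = 0.02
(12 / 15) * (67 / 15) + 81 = 6343 / 75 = 84.57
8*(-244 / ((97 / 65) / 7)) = -888160 / 97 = -9156.29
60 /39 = 20 /13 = 1.54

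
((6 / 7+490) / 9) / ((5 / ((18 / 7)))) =6872 / 245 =28.05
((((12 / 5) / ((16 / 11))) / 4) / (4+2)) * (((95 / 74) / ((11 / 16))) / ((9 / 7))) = 133 / 1332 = 0.10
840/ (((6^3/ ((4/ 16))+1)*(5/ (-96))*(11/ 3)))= -48384/ 9515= -5.09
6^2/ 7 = 36/ 7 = 5.14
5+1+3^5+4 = 253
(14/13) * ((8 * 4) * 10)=4480/13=344.62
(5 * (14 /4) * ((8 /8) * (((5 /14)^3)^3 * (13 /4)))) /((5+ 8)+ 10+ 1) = 126953125 /566702997504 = 0.00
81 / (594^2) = 1 / 4356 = 0.00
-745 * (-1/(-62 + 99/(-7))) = -5215/533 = -9.78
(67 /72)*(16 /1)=134 /9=14.89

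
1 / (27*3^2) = 0.00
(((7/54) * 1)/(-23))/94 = -7/116748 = -0.00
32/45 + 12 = 572/45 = 12.71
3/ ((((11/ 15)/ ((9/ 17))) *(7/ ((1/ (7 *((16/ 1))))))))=405/ 146608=0.00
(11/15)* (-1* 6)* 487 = -10714/5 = -2142.80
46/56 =23/28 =0.82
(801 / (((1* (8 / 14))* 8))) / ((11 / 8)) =5607 / 44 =127.43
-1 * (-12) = 12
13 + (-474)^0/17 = 13.06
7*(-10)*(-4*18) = 5040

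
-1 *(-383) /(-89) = -383 /89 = -4.30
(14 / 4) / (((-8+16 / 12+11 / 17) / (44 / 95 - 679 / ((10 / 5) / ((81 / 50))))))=372744057 / 1166600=319.51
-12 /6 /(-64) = 0.03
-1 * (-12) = 12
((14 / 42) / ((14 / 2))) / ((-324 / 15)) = -5 / 2268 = -0.00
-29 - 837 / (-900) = -2807 / 100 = -28.07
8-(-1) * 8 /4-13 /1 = -3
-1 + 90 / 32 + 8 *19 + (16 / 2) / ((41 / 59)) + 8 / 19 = 2065855 / 12464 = 165.75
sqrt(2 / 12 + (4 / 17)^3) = sqrt(540294) / 1734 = 0.42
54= 54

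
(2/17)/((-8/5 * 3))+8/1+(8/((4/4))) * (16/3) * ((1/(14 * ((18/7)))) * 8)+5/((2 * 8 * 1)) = 130499/7344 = 17.77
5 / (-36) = -5 / 36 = -0.14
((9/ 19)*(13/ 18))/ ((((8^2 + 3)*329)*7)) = 13/ 5863438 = 0.00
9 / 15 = 3 / 5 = 0.60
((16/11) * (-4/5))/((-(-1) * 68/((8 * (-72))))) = 9216/935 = 9.86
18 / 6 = 3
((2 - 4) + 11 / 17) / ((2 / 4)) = -2.71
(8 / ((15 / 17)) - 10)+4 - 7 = -59 / 15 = -3.93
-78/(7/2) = -156/7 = -22.29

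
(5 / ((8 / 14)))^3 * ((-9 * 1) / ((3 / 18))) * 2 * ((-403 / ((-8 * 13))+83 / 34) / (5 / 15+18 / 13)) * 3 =-116344785375 / 145792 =-798019.00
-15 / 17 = -0.88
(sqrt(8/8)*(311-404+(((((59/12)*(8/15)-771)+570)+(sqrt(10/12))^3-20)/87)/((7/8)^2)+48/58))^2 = 335286243737329/36800667225-585946336*sqrt(30)/1472026689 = 9108.69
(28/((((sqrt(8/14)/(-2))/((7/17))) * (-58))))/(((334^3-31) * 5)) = 98 * sqrt(7)/91845093945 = 0.00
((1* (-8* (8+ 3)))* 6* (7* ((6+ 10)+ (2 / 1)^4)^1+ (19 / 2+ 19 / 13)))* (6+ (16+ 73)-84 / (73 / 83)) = 59672712 / 949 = 62879.57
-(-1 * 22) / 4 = 11 / 2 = 5.50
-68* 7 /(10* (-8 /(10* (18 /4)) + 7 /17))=-203.43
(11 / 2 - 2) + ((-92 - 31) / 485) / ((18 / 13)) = 4826 / 1455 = 3.32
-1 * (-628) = 628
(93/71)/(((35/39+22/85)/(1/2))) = 308295/544286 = 0.57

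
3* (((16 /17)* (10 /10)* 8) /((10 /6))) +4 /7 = 8404 /595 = 14.12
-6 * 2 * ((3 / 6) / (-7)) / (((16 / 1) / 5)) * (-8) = -2.14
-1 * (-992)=992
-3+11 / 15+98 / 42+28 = 28.07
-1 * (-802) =802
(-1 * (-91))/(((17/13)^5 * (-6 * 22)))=-33787663/187421124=-0.18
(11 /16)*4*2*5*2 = 55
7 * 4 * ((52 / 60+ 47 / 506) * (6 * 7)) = 1427468 / 1265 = 1128.43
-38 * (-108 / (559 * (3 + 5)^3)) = 513 / 35776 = 0.01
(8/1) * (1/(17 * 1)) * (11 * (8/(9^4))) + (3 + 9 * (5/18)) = 1228315/223074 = 5.51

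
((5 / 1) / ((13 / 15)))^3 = 421875 / 2197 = 192.02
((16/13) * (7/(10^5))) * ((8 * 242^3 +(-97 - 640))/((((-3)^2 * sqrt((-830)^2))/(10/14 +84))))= 110.78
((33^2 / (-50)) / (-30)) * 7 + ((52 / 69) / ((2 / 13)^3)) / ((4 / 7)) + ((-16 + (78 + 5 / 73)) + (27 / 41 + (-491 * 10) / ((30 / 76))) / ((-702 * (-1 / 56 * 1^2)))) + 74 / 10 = -555.47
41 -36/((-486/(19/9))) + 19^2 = 97724/243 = 402.16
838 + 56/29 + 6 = 24532/29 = 845.93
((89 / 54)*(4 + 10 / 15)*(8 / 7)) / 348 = 178 / 7047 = 0.03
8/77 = 0.10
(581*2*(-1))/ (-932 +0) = 581/ 466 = 1.25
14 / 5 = 2.80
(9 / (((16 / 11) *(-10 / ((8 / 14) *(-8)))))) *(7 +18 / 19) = 14949 / 665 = 22.48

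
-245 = -245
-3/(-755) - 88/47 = -66299/35485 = -1.87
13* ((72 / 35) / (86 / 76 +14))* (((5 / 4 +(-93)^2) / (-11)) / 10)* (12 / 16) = -104.24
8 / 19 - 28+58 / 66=-16741 / 627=-26.70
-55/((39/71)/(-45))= 4505.77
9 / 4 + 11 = 53 / 4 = 13.25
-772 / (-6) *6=772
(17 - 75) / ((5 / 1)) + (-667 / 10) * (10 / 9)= -3857 / 45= -85.71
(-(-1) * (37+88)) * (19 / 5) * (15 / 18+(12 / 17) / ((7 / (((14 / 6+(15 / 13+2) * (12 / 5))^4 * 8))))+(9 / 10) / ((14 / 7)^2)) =67636621762818919 / 18353298600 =3685256.98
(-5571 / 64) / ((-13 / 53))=295263 / 832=354.88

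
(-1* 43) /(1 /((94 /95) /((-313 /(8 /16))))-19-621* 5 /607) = 1226747 /18737131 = 0.07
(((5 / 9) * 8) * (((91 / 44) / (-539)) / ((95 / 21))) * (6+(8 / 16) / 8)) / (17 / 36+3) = -3783 / 574750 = -0.01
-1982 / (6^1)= -991 / 3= -330.33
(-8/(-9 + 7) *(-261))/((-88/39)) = 10179/22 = 462.68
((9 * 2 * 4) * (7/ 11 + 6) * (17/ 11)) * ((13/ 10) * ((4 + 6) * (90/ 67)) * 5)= 64476.28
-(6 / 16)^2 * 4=-9 / 16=-0.56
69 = 69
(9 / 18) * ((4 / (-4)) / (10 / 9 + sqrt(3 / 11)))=-495 / 857 + 81 * sqrt(33) / 1714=-0.31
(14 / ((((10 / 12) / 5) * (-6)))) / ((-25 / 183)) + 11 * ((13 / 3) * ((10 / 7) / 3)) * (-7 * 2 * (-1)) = 94558 / 225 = 420.26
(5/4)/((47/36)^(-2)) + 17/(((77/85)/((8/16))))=11.51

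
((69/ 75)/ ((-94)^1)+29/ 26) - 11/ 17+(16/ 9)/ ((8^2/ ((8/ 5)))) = 1175509/ 2337075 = 0.50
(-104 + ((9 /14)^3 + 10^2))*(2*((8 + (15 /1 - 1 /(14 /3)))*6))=-9806379 /9604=-1021.07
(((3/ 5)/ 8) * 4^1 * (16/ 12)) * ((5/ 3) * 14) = 28/ 3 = 9.33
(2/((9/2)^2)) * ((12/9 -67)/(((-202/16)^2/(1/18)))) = -0.00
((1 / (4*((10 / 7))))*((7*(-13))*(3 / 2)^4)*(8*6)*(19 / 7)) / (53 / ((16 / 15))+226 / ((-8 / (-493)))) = -0.75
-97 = -97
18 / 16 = 9 / 8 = 1.12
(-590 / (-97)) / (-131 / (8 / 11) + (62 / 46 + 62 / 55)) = -5970800 / 174388249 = -0.03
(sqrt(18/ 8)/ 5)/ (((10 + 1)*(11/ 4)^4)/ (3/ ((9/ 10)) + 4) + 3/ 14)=1792/ 513715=0.00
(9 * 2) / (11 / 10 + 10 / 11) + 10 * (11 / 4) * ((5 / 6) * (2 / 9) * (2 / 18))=1023055 / 107406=9.53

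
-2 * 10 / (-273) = 20 / 273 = 0.07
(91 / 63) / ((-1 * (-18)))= 13 / 162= 0.08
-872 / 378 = -436 / 189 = -2.31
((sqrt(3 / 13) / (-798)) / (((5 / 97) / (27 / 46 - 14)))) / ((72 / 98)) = 418943 * sqrt(39) / 12270960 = 0.21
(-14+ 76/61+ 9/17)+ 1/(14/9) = -168145/14518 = -11.58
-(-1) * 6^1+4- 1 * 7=3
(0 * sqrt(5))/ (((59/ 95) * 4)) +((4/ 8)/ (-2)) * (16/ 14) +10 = 9.71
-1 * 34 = -34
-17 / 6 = -2.83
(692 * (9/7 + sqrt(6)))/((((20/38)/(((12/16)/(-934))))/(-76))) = 1686231/16345 + 187359 * sqrt(6)/2335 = 299.71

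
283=283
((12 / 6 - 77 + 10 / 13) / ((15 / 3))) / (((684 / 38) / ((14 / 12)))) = -1351 / 1404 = -0.96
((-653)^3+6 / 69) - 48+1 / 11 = -70446616580 / 253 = -278445124.82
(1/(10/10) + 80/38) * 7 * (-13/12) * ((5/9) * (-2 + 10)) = -53690/513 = -104.66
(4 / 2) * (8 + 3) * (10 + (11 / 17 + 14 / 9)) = 41074 / 153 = 268.46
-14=-14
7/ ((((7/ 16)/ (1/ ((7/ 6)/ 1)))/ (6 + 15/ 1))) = 288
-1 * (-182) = 182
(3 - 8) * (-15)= 75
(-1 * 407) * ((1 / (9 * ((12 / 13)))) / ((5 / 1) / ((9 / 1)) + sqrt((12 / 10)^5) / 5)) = -2066796875 / 15879228 + 17857125 * sqrt(30) / 1323269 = -56.24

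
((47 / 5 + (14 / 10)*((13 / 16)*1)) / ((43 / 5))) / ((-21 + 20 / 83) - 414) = -69969 / 24826480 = -0.00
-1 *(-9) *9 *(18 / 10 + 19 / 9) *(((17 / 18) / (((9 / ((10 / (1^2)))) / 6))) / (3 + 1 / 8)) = 47872 / 75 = 638.29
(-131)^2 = 17161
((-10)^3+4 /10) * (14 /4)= -17493 /5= -3498.60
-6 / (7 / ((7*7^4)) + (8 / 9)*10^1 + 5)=-64827 / 150067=-0.43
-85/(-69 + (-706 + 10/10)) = 85/774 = 0.11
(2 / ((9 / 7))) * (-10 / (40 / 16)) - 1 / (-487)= -27263 / 4383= -6.22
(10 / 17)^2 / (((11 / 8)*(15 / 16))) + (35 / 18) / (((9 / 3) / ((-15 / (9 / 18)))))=-19.18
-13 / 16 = -0.81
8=8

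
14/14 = 1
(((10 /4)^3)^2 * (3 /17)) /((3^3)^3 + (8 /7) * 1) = 328125 /149914432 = 0.00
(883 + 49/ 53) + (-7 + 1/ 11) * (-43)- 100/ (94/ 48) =30961804/ 27401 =1129.95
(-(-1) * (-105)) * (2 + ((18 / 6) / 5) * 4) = -462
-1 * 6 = -6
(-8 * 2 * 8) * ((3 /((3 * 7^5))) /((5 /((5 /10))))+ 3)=-32269504 /84035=-384.00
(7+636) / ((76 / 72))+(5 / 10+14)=23699 / 38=623.66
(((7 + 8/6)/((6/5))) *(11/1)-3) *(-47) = -62087/18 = -3449.28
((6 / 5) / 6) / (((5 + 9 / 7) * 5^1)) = 7 / 1100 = 0.01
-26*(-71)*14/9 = 25844/9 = 2871.56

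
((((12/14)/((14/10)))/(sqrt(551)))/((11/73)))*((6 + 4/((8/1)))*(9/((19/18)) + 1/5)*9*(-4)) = -353.45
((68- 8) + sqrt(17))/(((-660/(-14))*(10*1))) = 7*sqrt(17)/3300 + 7/55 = 0.14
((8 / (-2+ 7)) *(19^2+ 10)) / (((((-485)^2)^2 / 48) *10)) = 71232 / 1383270015625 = 0.00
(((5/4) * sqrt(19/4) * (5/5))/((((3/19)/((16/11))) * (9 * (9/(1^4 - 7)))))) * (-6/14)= 380 * sqrt(19)/2079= 0.80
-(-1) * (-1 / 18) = -1 / 18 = -0.06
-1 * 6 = -6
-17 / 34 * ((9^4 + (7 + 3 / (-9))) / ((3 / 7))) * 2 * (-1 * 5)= 689605 / 9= 76622.78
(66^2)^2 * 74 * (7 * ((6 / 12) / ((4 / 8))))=9828913248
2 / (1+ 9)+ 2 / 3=13 / 15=0.87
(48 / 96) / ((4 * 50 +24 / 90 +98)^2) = 225 / 40033352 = 0.00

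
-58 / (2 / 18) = -522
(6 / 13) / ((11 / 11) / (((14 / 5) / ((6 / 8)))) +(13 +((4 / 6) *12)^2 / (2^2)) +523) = 112 / 134017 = 0.00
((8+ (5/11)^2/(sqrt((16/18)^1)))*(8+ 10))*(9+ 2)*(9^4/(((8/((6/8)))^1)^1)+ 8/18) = 13295625*sqrt(2)/704+ 1950025/2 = 1001721.10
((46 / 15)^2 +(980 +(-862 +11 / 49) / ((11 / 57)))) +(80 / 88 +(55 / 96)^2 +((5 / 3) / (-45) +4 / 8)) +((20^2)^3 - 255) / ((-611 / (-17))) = 1777205.84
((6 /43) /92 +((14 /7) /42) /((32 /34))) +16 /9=1824239 /996912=1.83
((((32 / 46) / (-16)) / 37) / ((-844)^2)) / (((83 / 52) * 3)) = -13 / 37735821516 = -0.00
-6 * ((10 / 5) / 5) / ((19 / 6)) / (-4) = 18 / 95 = 0.19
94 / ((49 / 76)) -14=6458 / 49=131.80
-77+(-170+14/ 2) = -240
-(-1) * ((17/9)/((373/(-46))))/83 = -782/278631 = -0.00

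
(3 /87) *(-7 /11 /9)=-7 /2871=-0.00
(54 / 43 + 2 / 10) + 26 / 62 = 12498 / 6665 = 1.88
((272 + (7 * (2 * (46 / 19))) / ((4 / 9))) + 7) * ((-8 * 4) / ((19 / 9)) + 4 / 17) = -32535000 / 6137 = -5301.45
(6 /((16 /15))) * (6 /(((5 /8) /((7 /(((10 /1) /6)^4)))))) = 30618 /625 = 48.99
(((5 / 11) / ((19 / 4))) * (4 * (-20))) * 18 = -28800 / 209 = -137.80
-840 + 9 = -831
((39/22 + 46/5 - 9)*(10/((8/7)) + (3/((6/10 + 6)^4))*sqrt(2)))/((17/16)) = 217000*sqrt(2)/73922409 + 3038/187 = 16.25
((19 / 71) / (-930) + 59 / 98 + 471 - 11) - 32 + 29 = 740278372 / 1617735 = 457.60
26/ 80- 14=-547/ 40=-13.68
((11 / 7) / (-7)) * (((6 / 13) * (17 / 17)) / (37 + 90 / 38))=-57 / 21658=-0.00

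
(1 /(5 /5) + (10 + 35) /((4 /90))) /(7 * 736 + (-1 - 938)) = 2027 /8426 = 0.24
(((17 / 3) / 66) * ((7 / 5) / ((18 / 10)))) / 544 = 7 / 57024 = 0.00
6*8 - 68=-20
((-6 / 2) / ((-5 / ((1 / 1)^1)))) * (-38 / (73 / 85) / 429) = -0.06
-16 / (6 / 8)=-64 / 3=-21.33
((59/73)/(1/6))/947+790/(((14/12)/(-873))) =-286065458142/483917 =-591145.71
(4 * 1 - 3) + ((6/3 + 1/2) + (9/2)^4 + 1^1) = 6633/16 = 414.56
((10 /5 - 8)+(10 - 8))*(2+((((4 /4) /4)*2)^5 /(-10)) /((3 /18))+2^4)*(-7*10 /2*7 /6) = 46991 /16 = 2936.94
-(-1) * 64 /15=64 /15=4.27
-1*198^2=-39204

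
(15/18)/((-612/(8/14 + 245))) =-955/2856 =-0.33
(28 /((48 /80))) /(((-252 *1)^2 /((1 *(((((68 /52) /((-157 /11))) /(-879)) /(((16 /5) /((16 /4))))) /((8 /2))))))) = 4675 /195306261696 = 0.00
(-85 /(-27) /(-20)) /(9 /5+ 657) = -85 /355752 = -0.00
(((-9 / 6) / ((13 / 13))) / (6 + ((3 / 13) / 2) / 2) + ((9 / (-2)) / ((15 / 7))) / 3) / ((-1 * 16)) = 199 / 3360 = 0.06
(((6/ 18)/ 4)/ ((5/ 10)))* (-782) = -391/ 3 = -130.33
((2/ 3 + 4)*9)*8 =336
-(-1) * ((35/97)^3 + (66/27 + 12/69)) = 503543891/188923311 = 2.67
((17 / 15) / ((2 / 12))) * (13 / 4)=221 / 10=22.10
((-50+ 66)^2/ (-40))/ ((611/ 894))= -9.36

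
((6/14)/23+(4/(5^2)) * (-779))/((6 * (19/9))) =-1504803/152950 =-9.84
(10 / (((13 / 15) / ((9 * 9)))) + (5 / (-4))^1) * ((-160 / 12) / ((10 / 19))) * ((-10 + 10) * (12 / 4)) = 0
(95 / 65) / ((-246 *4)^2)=19 / 12587328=0.00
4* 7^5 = 67228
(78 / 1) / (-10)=-39 / 5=-7.80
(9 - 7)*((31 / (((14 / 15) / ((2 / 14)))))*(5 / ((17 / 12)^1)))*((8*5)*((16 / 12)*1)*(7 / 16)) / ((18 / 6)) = 31000 / 119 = 260.50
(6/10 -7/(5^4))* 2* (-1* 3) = -2208/625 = -3.53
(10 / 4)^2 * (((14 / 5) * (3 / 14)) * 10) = 75 / 2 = 37.50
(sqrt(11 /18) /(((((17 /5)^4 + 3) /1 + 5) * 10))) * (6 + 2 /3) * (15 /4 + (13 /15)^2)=101275 * sqrt(22) /28680804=0.02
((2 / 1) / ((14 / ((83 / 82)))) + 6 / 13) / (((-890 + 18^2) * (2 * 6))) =-4523 / 50681904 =-0.00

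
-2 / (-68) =1 / 34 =0.03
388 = 388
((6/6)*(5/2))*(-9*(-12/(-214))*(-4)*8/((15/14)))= 4032/107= 37.68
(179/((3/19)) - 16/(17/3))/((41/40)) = 2306920/2091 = 1103.26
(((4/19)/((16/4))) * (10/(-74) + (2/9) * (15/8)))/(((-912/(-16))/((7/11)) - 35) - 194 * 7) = -875/76970064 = -0.00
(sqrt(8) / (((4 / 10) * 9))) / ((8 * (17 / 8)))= 5 * sqrt(2) / 153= 0.05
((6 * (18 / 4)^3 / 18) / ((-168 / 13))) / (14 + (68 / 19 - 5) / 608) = -380133 / 2263814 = -0.17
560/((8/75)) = 5250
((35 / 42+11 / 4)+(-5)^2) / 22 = 343 / 264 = 1.30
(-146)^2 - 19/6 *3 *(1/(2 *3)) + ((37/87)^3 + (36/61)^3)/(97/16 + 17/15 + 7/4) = 21314.45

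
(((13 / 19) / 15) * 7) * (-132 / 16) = -1001 / 380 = -2.63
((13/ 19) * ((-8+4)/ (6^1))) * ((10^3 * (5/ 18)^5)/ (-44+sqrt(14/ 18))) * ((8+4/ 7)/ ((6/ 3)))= 25390625 * sqrt(7)/ 45594901863+1117187500/ 15198300621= 0.07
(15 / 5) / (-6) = -1 / 2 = -0.50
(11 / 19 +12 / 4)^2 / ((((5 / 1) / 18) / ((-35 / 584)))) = -72828 / 26353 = -2.76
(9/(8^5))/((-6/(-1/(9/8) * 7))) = 7/24576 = 0.00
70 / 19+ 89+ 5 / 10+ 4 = 3693 / 38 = 97.18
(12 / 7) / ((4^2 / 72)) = 7.71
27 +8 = 35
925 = 925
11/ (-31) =-11/ 31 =-0.35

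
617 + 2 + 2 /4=1239 /2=619.50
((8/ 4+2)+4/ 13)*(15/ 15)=56/ 13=4.31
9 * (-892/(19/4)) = -32112/19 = -1690.11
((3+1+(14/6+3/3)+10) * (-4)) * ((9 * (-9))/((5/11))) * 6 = 370656/5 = 74131.20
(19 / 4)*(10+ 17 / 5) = 1273 / 20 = 63.65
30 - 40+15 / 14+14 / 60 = -913 / 105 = -8.70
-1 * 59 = -59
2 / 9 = 0.22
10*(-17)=-170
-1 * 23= -23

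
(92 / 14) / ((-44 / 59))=-8.81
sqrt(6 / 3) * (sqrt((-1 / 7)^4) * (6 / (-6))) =-sqrt(2) / 49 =-0.03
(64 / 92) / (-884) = -4 / 5083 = -0.00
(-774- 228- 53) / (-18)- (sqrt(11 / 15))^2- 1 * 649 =-53201 / 90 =-591.12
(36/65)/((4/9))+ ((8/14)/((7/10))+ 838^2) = 2236653709/3185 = 702246.06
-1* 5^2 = -25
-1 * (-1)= 1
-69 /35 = -1.97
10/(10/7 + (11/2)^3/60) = 33600/14117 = 2.38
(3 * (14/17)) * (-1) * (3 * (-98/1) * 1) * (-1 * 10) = -123480/17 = -7263.53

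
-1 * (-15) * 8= 120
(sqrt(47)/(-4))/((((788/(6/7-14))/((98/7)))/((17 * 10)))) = 1955 * sqrt(47)/197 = 68.03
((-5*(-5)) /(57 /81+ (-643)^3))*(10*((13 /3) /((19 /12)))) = -35100 /13637987333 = -0.00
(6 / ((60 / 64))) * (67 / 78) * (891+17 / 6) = 2874568 / 585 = 4913.79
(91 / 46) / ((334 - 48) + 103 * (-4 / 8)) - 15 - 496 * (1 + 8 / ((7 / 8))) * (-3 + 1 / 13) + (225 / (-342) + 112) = 78876214709 / 5328778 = 14801.93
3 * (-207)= -621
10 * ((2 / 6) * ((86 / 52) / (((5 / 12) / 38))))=6536 / 13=502.77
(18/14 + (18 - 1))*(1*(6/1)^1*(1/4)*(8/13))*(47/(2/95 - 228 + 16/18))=-30862080/8834371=-3.49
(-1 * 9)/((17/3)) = -27/17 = -1.59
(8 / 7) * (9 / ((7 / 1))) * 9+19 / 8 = 6115 / 392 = 15.60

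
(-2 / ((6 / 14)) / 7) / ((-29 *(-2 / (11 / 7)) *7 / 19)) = -209 / 4263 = -0.05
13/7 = 1.86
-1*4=-4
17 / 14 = 1.21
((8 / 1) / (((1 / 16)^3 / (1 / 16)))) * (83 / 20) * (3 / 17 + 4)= 3017216 / 85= 35496.66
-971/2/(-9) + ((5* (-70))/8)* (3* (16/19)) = -19351/342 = -56.58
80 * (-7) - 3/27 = -5041/9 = -560.11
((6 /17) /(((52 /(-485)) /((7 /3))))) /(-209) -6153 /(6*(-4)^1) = 94747219 /369512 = 256.41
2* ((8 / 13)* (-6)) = -96 / 13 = -7.38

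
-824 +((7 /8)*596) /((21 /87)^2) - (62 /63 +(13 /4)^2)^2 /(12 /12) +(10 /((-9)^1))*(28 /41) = 332959029127 /41658624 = 7992.56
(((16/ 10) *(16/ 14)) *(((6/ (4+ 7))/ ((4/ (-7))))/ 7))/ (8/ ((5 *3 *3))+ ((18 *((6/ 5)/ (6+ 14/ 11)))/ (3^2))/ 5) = -86400/ 84469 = -1.02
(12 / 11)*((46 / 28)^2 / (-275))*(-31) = 49197 / 148225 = 0.33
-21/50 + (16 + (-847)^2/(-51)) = -14051.26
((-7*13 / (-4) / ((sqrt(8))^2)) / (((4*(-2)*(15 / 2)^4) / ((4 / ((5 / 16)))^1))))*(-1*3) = 364 / 84375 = 0.00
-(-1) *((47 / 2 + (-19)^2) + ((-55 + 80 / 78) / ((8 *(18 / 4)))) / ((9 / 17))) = 4822757 / 12636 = 381.67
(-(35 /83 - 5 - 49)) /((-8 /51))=-226797 /664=-341.56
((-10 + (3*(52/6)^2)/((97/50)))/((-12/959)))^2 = 219388086180025/3048516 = 71965535.42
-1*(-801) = 801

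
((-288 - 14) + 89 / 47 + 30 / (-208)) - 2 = -1477401 / 4888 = -302.25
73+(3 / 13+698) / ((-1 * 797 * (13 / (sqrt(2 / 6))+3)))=125563675 / 1719926 - 9077 * sqrt(3) / 396906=72.97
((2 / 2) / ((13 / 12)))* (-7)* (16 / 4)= -336 / 13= -25.85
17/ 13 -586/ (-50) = 4234/ 325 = 13.03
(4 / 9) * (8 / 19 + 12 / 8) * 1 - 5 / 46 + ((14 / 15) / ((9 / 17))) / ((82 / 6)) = 156613 / 179170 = 0.87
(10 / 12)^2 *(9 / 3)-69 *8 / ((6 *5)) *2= -2083 / 60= -34.72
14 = 14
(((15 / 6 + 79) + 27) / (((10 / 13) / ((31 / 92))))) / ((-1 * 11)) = -87451 / 20240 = -4.32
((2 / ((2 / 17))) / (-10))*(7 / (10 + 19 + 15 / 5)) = -119 / 320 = -0.37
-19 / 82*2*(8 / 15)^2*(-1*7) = 8512 / 9225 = 0.92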